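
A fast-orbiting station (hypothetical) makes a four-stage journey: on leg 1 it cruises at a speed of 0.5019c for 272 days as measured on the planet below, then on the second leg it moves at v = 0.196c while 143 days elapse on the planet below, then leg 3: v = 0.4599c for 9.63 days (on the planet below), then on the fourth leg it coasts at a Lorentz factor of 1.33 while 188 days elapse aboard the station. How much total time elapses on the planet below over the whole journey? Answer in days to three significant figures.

Leg 1: 272 days is already measured on the planet below.
Leg 2: 143 days is already measured on the planet below.
Leg 3: 9.63 days is already measured on the planet below.
Leg 4: γ = 1.33; Δt_4 = 1.330 × 188 = 250.0 days.
Total: 272.0 + 143.0 + 9.630 + 250.0 days.

Δt = 675 days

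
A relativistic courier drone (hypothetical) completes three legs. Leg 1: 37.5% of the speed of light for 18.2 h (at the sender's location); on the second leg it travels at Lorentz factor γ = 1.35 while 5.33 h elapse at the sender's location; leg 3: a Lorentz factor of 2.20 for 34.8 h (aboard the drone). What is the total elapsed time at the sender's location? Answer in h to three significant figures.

Leg 1: 18.2 h is already measured at the sender's location.
Leg 2: 5.33 h is already measured at the sender's location.
Leg 3: γ = 2.20; Δt_3 = 2.200 × 34.8 = 76.56 h.
Total: 18.20 + 5.330 + 76.56 h.

Δt = 100 h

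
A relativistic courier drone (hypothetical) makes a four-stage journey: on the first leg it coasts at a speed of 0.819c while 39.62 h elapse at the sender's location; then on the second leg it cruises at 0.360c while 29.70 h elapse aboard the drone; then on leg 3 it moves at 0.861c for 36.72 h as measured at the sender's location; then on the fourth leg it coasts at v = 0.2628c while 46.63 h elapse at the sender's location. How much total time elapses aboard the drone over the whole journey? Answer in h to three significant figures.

τ = 116 h

Leg 1: γ = 1/√(1 − 0.819²) = 1/√0.3292 = 1.743; τ_1 = 39.62/1.743 = 22.73 h.
Leg 2: 29.70 h is already measured aboard the drone.
Leg 3: γ = 1/√(1 − 0.861²) = 1/√0.2587 = 1.966; τ_3 = 36.72/1.966 = 18.68 h.
Leg 4: γ = 1/√(1 − 0.2628²) = 1/√0.9309 = 1.036; τ_4 = 46.63/1.036 = 44.99 h.
Total: 22.73 + 29.70 + 18.68 + 44.99 h.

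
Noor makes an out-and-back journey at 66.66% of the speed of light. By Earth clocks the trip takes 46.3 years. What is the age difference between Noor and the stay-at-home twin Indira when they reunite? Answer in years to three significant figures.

Δt − τ = 11.8 years

β = 0.6666; γ = 1/√(1 − 0.6666²) = 1/√0.5556 = 1.342
Noor's elapsed proper time: τ = 46.3/1.342 = 34.51 years.
Age gap = Δt − τ = 46.3 − 34.51 years.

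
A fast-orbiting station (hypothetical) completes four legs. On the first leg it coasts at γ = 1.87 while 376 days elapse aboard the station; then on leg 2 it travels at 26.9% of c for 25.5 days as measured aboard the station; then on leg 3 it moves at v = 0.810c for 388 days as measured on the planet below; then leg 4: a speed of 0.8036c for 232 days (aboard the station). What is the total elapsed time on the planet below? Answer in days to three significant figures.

Δt = 1510 days

Leg 1: γ = 1.87; Δt_1 = 1.870 × 376 = 703.1 days.
Leg 2: β = 0.269; γ = 1/√(1 − 0.269²) = 1/√0.9276 = 1.038; Δt_2 = 1.038 × 25.5 = 26.48 days.
Leg 3: 388 days is already measured on the planet below.
Leg 4: γ = 1/√(1 − 0.8036²) = 1/√0.3542 = 1.680; Δt_4 = 1.680 × 232 = 389.8 days.
Total: 703.1 + 26.48 + 388.0 + 389.8 days.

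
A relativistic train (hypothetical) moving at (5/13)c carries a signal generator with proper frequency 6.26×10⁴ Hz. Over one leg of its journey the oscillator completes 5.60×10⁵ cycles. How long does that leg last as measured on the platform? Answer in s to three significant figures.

Δt = 9.69 s

γ = 1/√(1 − (5/13)²) = 13/12 ≈ 1.083
Proper time for N cycles: τ = N/f = 5.60×10⁵/(6.26×10⁴) = 8.946×10⁰ s = 8.946 s.
Lab-frame duration Δt = γτ = 1.083 × 8.946 = 9.691 s.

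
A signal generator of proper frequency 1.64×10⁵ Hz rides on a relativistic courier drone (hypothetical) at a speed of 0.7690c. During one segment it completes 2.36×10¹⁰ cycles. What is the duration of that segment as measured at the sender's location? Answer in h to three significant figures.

Δt = 62.5 h

γ = 1/√(1 − 0.7690²) = 1/√0.4086 = 1.564
Proper time for N cycles: τ = N/f = 2.36×10¹⁰/(1.64×10⁵) = 1.439×10⁵ s = 39.97 h.
Lab-frame duration Δt = γτ = 1.564 × 39.97 = 62.53 h.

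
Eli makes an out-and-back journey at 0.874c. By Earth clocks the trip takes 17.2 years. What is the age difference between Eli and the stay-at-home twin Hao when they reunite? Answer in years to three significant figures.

γ = 1/√(1 − 0.874²) = 1/√0.2361 = 2.058
Eli's elapsed proper time: τ = 17.2/2.058 = 8.358 years.
Age gap = Δt − τ = 17.2 − 8.358 years.

Δt − τ = 8.84 years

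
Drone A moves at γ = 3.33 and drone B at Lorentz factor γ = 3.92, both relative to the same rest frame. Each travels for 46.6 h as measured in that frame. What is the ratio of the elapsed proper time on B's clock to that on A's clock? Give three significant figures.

A: γ = 3.33. B: γ = 3.92.
τ_A/τ_B = γ_B/γ_A = 3.920/3.330 = 1.177, so τ_B/τ_A = 0.8495.

τ_B/τ_A = 0.849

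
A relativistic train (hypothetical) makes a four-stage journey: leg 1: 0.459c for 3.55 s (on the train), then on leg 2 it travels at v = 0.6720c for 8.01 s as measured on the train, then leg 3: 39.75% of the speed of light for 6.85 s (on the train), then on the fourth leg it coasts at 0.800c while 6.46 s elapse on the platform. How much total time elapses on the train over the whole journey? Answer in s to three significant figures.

τ = 22.3 s

Leg 1: 3.55 s is already measured on the train.
Leg 2: 8.01 s is already measured on the train.
Leg 3: 6.85 s is already measured on the train.
Leg 4: γ = 1/√(1 − 0.800²) = 5/3 ≈ 1.667; τ_4 = 6.46/1.667 = 3.876 s.
Total: 3.550 + 8.010 + 6.850 + 3.876 s.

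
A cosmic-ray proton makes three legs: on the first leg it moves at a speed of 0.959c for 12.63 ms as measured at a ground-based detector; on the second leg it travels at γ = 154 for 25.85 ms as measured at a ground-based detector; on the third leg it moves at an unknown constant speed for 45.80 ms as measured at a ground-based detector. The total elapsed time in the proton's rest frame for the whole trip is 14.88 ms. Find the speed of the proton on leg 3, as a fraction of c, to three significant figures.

β = 0.970

Leg 1: γ = 1/√(1 − 0.959²) = 1/√0.08032 = 3.529; τ_1 = 12.63/3.529 = 3.579 ms.
Leg 2: γ = 154; τ_2 = 25.85/154.0 = 0.1679 ms.
Leg 3: speed unknown; τ_3 = 45.80/γ_3.
Total proper time: 3.579 + 0.1679 + τ_3 = 14.88, so τ_3 = 14.88 − 3.747 = 11.13 ms.
γ_3 = 45.80/11.13 = 4.114; β = √(1 − 1/γ²) = √0.9409.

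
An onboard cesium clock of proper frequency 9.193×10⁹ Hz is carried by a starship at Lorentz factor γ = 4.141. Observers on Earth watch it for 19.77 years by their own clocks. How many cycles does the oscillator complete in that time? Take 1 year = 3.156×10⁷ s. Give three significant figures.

γ = 4.141
During 19.77 years of lab time, the oscillator's proper time advances by τ = Δt/γ = 19.77/4.141 = 4.774 years = 1.507×10⁸ s.
N = f × τ = 9.193×10⁹ × 1.507×10⁸ = 1.385×10¹⁸.

N = 1.39×10¹⁸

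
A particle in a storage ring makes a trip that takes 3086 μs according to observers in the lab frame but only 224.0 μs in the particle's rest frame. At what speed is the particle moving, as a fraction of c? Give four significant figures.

β = 0.9974

The proper time is measured in the particle's rest frame (both events occur at the particle's location); Δt is measured in the lab frame. γ = Δt/τ = 3086/224.0 = 13.78.
β = √(1 − 1/γ²) = √(1 − 0.005269) = √0.9947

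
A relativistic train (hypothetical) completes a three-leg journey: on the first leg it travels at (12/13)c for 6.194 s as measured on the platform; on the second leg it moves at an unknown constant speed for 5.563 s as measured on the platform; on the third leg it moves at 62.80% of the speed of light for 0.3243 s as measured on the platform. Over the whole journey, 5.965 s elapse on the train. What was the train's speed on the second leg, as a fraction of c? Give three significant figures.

Leg 1: γ = 1/√(1 − (12/13)²) = 13/5 = 2.600; τ_1 = 6.194/2.600 = 2.382 s.
Leg 2: speed unknown; τ_2 = 5.563/γ_2.
Leg 3: β = 0.6280; γ = 1/√(1 − 0.6280²) = 1/√0.6056 = 1.285; τ_3 = 0.3243/1.285 = 0.2524 s.
Total proper time: 2.382 + τ_2 + 0.2524 = 5.965, so τ_2 = 5.965 − 2.635 = 3.330 s.
γ_2 = 5.563/3.330 = 1.670; β = √(1 − 1/γ²) = √0.6416.

β = 0.801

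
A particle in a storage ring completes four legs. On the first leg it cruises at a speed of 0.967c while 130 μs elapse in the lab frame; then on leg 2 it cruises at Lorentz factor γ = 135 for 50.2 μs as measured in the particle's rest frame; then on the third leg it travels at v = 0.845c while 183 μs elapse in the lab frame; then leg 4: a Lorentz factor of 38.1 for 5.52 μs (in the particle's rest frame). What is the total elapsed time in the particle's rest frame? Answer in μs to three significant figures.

Leg 1: γ = 1/√(1 − 0.967²) = 1/√0.06491 = 3.925; τ_1 = 130/3.925 = 33.12 μs.
Leg 2: 50.2 μs is already measured in the particle's rest frame.
Leg 3: γ = 1/√(1 − 0.845²) = 1/√0.2860 = 1.870; τ_3 = 183/1.870 = 97.86 μs.
Leg 4: 5.52 μs is already measured in the particle's rest frame.
Total: 33.12 + 50.20 + 97.86 + 5.520 μs.

τ = 187 μs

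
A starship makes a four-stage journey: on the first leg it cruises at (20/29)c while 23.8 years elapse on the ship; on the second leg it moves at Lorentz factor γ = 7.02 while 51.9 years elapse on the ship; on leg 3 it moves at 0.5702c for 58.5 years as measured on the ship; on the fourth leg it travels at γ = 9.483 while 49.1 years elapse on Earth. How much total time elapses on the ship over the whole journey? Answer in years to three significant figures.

τ = 139 years

Leg 1: 23.8 years is already measured on the ship.
Leg 2: 51.9 years is already measured on the ship.
Leg 3: 58.5 years is already measured on the ship.
Leg 4: γ = 9.483; τ_4 = 49.1/9.483 = 5.178 years.
Total: 23.80 + 51.90 + 58.50 + 5.178 years.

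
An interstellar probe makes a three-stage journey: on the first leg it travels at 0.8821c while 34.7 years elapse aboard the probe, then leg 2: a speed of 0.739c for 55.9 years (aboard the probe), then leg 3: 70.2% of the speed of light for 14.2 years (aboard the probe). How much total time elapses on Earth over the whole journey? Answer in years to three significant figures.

Δt = 177 years

Leg 1: γ = 1/√(1 − 0.8821²) = 1/√0.2219 = 2.123; Δt_1 = 2.123 × 34.7 = 73.66 years.
Leg 2: γ = 1/√(1 − 0.739²) = 1/√0.4539 = 1.484; Δt_2 = 1.484 × 55.9 = 82.97 years.
Leg 3: β = 0.702; γ = 1/√(1 − 0.702²) = 1/√0.5072 = 1.404; Δt_3 = 1.404 × 14.2 = 19.94 years.
Total: 73.66 + 82.97 + 19.94 years.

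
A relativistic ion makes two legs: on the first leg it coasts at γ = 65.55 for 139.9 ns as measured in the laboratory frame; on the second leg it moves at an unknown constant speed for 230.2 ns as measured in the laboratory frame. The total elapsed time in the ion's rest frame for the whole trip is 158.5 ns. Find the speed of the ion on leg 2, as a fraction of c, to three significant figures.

β = 0.734

Leg 1: γ = 65.55; τ_1 = 139.9/65.55 = 2.134 ns.
Leg 2: speed unknown; τ_2 = 230.2/γ_2.
Total proper time: 2.134 + τ_2 = 158.5, so τ_2 = 158.5 − 2.134 = 156.4 ns.
γ_2 = 230.2/156.4 = 1.472; β = √(1 − 1/γ²) = √0.5386.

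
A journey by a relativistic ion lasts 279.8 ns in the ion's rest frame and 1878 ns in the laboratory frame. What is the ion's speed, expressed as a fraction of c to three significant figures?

The proper time is measured in the ion's rest frame (both events occur at the ion's location); Δt is measured in the laboratory frame. γ = Δt/τ = 1878/279.8 = 6.712.
β = √(1 − 1/γ²) = √(1 − 0.02220) = √0.9778

v = 0.989c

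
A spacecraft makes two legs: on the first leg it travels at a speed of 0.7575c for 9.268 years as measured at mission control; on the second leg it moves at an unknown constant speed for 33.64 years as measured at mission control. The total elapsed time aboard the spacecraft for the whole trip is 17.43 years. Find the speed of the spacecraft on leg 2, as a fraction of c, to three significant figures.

Leg 1: γ = 1/√(1 − 0.7575²) = 1/√0.4262 = 1.532; τ_1 = 9.268/1.532 = 6.050 years.
Leg 2: speed unknown; τ_2 = 33.64/γ_2.
Total proper time: 6.050 + τ_2 = 17.43, so τ_2 = 17.43 − 6.050 = 11.38 years.
γ_2 = 33.64/11.38 = 2.956; β = √(1 − 1/γ²) = √0.8856.

β = 0.941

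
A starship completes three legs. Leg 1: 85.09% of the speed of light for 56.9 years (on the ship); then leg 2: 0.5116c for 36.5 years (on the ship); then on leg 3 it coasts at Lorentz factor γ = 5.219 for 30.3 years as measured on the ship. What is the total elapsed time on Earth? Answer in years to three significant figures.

Leg 1: β = 0.8509; γ = 1/√(1 − 0.8509²) = 1/√0.2760 = 1.904; Δt_1 = 1.904 × 56.9 = 108.3 years.
Leg 2: γ = 1/√(1 − 0.5116²) = 1/√0.7383 = 1.164; Δt_2 = 1.164 × 36.5 = 42.48 years.
Leg 3: γ = 5.219; Δt_3 = 5.219 × 30.3 = 158.1 years.
Total: 108.3 + 42.48 + 158.1 years.

Δt = 309 years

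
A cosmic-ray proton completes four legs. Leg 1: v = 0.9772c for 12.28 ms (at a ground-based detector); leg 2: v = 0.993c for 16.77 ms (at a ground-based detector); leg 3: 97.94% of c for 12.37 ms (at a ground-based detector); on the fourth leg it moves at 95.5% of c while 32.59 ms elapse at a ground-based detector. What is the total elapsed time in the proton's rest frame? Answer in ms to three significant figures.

Leg 1: γ = 1/√(1 − 0.9772²) = 1/√0.04508 = 4.710; τ_1 = 12.28/4.710 = 2.607 ms.
Leg 2: γ = 1/√(1 − 0.993²) = 1/√0.01395 = 8.466; τ_2 = 16.77/8.466 = 1.981 ms.
Leg 3: β = 0.9794; γ = 1/√(1 − 0.9794²) = 1/√0.04078 = 4.952; τ_3 = 12.37/4.952 = 2.498 ms.
Leg 4: β = 0.955; γ = 1/√(1 − 0.955²) = 1/√0.08798 = 3.371; τ_4 = 32.59/3.371 = 9.666 ms.
Total: 2.607 + 1.981 + 2.498 + 9.666 ms.

τ = 16.8 ms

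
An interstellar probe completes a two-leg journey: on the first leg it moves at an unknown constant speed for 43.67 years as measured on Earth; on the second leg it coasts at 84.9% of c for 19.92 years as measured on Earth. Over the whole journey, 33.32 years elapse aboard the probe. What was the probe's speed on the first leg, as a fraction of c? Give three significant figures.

β = 0.853

Leg 1: speed unknown; τ_1 = 43.67/γ_1.
Leg 2: β = 0.849; γ = 1/√(1 − 0.849²) = 1/√0.2792 = 1.893; τ_2 = 19.92/1.893 = 10.53 years.
Total proper time: τ_1 + 10.53 = 33.32, so τ_1 = 33.32 − 10.53 = 22.79 years.
γ_1 = 43.67/22.79 = 1.916; β = √(1 − 1/γ²) = √0.7275.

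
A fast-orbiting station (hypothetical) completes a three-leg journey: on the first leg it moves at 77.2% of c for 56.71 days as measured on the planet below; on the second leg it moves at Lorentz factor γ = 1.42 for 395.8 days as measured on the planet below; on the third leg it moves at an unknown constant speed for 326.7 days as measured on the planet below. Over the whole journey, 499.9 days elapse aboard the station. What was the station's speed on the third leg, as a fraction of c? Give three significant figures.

Leg 1: β = 0.772; γ = 1/√(1 − 0.772²) = 1/√0.4040 = 1.573; τ_1 = 56.71/1.573 = 36.05 days.
Leg 2: γ = 1.42; τ_2 = 395.8/1.420 = 278.7 days.
Leg 3: speed unknown; τ_3 = 326.7/γ_3.
Total proper time: 36.05 + 278.7 + τ_3 = 499.9, so τ_3 = 499.9 − 314.8 = 185.1 days.
γ_3 = 326.7/185.1 = 1.765; β = √(1 − 1/γ²) = √0.6789.

β = 0.824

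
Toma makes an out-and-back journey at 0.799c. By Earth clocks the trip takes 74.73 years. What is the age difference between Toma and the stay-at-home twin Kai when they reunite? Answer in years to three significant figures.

Δt − τ = 29.8 years

γ = 1/√(1 − 0.799²) = 1/√0.3616 = 1.663
Toma's elapsed proper time: τ = 74.73/1.663 = 44.94 years.
Age gap = Δt − τ = 74.73 − 44.94 years.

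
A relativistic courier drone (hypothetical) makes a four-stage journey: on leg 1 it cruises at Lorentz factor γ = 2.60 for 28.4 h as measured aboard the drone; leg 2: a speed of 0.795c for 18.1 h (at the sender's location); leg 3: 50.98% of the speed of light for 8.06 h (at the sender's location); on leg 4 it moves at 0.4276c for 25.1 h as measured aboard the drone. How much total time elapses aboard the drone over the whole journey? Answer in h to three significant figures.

τ = 71.4 h

Leg 1: 28.4 h is already measured aboard the drone.
Leg 2: γ = 1/√(1 − 0.795²) = 1/√0.3680 = 1.649; τ_2 = 18.1/1.649 = 10.98 h.
Leg 3: β = 0.5098; γ = 1/√(1 − 0.5098²) = 1/√0.7401 = 1.162; τ_3 = 8.06/1.162 = 6.934 h.
Leg 4: 25.1 h is already measured aboard the drone.
Total: 28.40 + 10.98 + 6.934 + 25.10 h.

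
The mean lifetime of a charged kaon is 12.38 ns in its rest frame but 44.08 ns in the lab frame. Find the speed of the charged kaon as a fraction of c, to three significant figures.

γ = Δt/τ₀ = 44.08/12.38 = 3.561
β = √(1 − 1/γ²) = √(1 − 0.07888) = √0.9211

β = 0.960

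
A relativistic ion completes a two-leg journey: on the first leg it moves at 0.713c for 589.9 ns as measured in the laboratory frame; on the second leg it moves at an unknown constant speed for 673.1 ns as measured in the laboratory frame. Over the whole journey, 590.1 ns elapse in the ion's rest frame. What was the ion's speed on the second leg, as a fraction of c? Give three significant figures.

β = 0.965

Leg 1: γ = 1/√(1 − 0.713²) = 1/√0.4916 = 1.426; τ_1 = 589.9/1.426 = 413.6 ns.
Leg 2: speed unknown; τ_2 = 673.1/γ_2.
Total proper time: 413.6 + τ_2 = 590.1, so τ_2 = 590.1 − 413.6 = 176.5 ns.
γ_2 = 673.1/176.5 = 3.814; β = √(1 − 1/γ²) = √0.9313.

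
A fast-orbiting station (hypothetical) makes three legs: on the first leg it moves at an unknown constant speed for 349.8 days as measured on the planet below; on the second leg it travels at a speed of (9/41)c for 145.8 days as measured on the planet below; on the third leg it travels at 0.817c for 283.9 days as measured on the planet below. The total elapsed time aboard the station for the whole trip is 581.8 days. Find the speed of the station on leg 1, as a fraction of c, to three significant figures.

Leg 1: speed unknown; τ_1 = 349.8/γ_1.
Leg 2: γ = 1/√(1 − (9/41)²) = 41/40 = 1.025; τ_2 = 145.8/1.025 = 142.2 days.
Leg 3: γ = 1/√(1 − 0.817²) = 1/√0.3325 = 1.734; τ_3 = 283.9/1.734 = 163.7 days.
Total proper time: τ_1 + 142.2 + 163.7 = 581.8, so τ_1 = 581.8 − 306.0 = 275.8 days.
γ_1 = 349.8/275.8 = 1.268; β = √(1 − 1/γ²) = √0.3781.

β = 0.615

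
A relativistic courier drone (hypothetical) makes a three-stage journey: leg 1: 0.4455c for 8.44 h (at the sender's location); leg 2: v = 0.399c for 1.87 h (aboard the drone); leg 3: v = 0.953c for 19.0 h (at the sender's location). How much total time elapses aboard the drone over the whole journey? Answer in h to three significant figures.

Leg 1: γ = 1/√(1 − 0.4455²) = 1/√0.8015 = 1.117; τ_1 = 8.44/1.117 = 7.556 h.
Leg 2: 1.87 h is already measured aboard the drone.
Leg 3: γ = 1/√(1 − 0.953²) = 1/√0.09179 = 3.301; τ_3 = 19.0/3.301 = 5.756 h.
Total: 7.556 + 1.870 + 5.756 h.

τ = 15.2 h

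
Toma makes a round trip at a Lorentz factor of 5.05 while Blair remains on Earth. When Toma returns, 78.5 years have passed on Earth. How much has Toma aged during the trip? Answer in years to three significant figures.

γ = 5.05
Toma's clock measures proper time along the trip: τ = Δt/γ = 78.5/5.050 years.

τ = 15.5 years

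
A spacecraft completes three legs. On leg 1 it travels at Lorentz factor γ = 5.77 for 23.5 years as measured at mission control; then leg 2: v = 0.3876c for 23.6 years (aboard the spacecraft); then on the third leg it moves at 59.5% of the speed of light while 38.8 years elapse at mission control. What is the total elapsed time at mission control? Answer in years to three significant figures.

Leg 1: 23.5 years is already measured at mission control.
Leg 2: γ = 1/√(1 − 0.3876²) = 1/√0.8498 = 1.085; Δt_2 = 1.085 × 23.6 = 25.60 years.
Leg 3: 38.8 years is already measured at mission control.
Total: 23.50 + 25.60 + 38.80 years.

Δt = 87.9 years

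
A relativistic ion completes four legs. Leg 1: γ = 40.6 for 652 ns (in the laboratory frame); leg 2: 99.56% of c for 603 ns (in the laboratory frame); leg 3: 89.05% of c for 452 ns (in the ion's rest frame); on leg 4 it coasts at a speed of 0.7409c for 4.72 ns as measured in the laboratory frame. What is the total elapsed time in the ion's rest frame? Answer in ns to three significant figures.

Leg 1: γ = 40.6; τ_1 = 652/40.60 = 16.06 ns.
Leg 2: β = 0.9956; γ = 1/√(1 − 0.9956²) = 1/√0.008781 = 10.67; τ_2 = 603/10.67 = 56.50 ns.
Leg 3: 452 ns is already measured in the ion's rest frame.
Leg 4: γ = 1/√(1 − 0.7409²) = 1/√0.4511 = 1.489; τ_4 = 4.72/1.489 = 3.170 ns.
Total: 16.06 + 56.50 + 452.0 + 3.170 ns.

τ = 528 ns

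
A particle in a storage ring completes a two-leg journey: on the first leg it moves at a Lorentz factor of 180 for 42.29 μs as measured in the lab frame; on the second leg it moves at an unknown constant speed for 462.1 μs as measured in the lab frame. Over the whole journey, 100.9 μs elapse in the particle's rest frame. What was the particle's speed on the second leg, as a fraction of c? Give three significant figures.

β = 0.976

Leg 1: γ = 180; τ_1 = 42.29/180.0 = 0.2349 μs.
Leg 2: speed unknown; τ_2 = 462.1/γ_2.
Total proper time: 0.2349 + τ_2 = 100.9, so τ_2 = 100.9 − 0.2349 = 100.7 μs.
γ_2 = 462.1/100.7 = 4.590; β = √(1 − 1/γ²) = √0.9525.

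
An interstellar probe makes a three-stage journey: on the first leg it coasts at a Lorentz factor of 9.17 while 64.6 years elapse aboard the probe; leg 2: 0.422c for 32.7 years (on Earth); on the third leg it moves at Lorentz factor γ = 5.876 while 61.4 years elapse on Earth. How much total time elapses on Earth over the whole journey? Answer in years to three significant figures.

Leg 1: γ = 9.17; Δt_1 = 9.170 × 64.6 = 592.4 years.
Leg 2: 32.7 years is already measured on Earth.
Leg 3: 61.4 years is already measured on Earth.
Total: 592.4 + 32.70 + 61.40 years.

Δt = 686 years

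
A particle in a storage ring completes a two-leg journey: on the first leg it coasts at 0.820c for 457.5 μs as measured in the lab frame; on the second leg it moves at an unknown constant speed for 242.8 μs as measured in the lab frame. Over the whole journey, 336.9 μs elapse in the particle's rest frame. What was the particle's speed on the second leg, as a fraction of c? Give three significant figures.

Leg 1: γ = 1/√(1 − 0.820²) = 1/√0.3276 = 1.747; τ_1 = 457.5/1.747 = 261.9 μs.
Leg 2: speed unknown; τ_2 = 242.8/γ_2.
Total proper time: 261.9 + τ_2 = 336.9, so τ_2 = 336.9 − 261.9 = 75.04 μs.
γ_2 = 242.8/75.04 = 3.235; β = √(1 − 1/γ²) = √0.9045.

β = 0.951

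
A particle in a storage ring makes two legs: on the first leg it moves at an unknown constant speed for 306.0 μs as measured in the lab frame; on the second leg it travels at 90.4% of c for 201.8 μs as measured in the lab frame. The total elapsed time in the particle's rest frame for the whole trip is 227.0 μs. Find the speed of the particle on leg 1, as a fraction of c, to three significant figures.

β = 0.888

Leg 1: speed unknown; τ_1 = 306.0/γ_1.
Leg 2: β = 0.904; γ = 1/√(1 − 0.904²) = 1/√0.1828 = 2.339; τ_2 = 201.8/2.339 = 86.28 μs.
Total proper time: τ_1 + 86.28 = 227.0, so τ_1 = 227.0 − 86.28 = 140.7 μs.
γ_1 = 306.0/140.7 = 2.174; β = √(1 − 1/γ²) = √0.7885.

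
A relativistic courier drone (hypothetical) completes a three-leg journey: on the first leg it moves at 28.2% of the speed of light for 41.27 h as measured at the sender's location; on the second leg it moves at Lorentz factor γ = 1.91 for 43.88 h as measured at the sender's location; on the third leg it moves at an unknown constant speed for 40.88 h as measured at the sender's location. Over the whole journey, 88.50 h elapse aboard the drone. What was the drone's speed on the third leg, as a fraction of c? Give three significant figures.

β = 0.773

Leg 1: β = 0.282; γ = 1/√(1 − 0.282²) = 1/√0.9205 = 1.042; τ_1 = 41.27/1.042 = 39.60 h.
Leg 2: γ = 1.91; τ_2 = 43.88/1.910 = 22.97 h.
Leg 3: speed unknown; τ_3 = 40.88/γ_3.
Total proper time: 39.60 + 22.97 + τ_3 = 88.50, so τ_3 = 88.50 − 62.57 = 25.93 h.
γ_3 = 40.88/25.93 = 1.576; β = √(1 − 1/γ²) = √0.5976.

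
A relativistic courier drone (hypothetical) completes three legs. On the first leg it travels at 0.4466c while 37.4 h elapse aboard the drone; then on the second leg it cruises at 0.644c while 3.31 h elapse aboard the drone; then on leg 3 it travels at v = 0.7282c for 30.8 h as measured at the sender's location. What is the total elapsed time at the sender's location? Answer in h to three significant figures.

Leg 1: γ = 1/√(1 − 0.4466²) = 1/√0.8005 = 1.118; Δt_1 = 1.118 × 37.4 = 41.80 h.
Leg 2: γ = 1/√(1 − 0.644²) = 1/√0.5853 = 1.307; Δt_2 = 1.307 × 3.31 = 4.327 h.
Leg 3: 30.8 h is already measured at the sender's location.
Total: 41.80 + 4.327 + 30.80 h.

Δt = 76.9 h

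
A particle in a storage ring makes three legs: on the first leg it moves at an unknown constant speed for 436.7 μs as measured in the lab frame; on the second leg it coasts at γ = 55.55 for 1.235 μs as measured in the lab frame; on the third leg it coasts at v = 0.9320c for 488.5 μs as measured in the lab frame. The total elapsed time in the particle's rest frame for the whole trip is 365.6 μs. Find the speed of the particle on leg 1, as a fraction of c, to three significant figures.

Leg 1: speed unknown; τ_1 = 436.7/γ_1.
Leg 2: γ = 55.55; τ_2 = 1.235/55.55 = 0.02223 μs.
Leg 3: γ = 1/√(1 − 0.9320²) = 1/√0.1314 = 2.759; τ_3 = 488.5/2.759 = 177.1 μs.
Total proper time: τ_1 + 0.02223 + 177.1 = 365.6, so τ_1 = 365.6 − 177.1 = 188.5 μs.
γ_1 = 436.7/188.5 = 2.317; β = √(1 − 1/γ²) = √0.8136.

β = 0.902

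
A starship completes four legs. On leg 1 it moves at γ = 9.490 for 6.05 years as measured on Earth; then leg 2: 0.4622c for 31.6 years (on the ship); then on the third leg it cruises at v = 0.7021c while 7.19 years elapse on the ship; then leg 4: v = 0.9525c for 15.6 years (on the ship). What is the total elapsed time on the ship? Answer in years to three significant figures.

Leg 1: γ = 9.490; τ_1 = 6.05/9.490 = 0.6375 years.
Leg 2: 31.6 years is already measured on the ship.
Leg 3: 7.19 years is already measured on the ship.
Leg 4: 15.6 years is already measured on the ship.
Total: 0.6375 + 31.60 + 7.190 + 15.60 years.

τ = 55.0 years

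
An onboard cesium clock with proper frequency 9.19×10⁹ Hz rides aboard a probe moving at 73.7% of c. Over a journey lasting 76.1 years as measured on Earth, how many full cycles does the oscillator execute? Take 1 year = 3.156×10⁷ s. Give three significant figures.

β = 0.737; γ = 1/√(1 − 0.737²) = 1/√0.4568 = 1.480
The oscillator's own cycle count is N = f × τ where τ is the proper time aboard the probe. τ = Δt/γ = 76.1/1.480 = 51.44 years = 1.623×10⁹ s.
N = 9.19×10⁹ × 1.623×10⁹ = 1.492×10¹⁹.

N = 1.49×10¹⁹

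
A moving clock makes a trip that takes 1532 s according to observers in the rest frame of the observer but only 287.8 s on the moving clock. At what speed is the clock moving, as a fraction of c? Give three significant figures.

v = 0.982c

The proper time is measured on the moving clock (both events occur at the clock's location); Δt is measured in the rest frame of the observer. γ = Δt/τ = 1532/287.8 = 5.323.
β = √(1 − 1/γ²) = √(1 − 0.03529) = √0.9647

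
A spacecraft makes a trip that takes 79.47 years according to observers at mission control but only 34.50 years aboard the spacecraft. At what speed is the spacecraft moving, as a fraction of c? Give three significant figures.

The proper time is measured aboard the spacecraft (both events occur at the spacecraft's location); Δt is measured at mission control. γ = Δt/τ = 79.47/34.50 = 2.303.
β = √(1 − 1/γ²) = √(1 − 0.1885) = √0.8115

β = 0.901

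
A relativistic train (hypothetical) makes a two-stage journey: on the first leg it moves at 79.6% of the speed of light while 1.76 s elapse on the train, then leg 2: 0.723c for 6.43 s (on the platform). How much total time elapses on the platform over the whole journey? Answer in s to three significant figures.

Leg 1: β = 0.796; γ = 1/√(1 − 0.796²) = 1/√0.3664 = 1.652; Δt_1 = 1.652 × 1.76 = 2.908 s.
Leg 2: 6.43 s is already measured on the platform.
Total: 2.908 + 6.430 s.

Δt = 9.34 s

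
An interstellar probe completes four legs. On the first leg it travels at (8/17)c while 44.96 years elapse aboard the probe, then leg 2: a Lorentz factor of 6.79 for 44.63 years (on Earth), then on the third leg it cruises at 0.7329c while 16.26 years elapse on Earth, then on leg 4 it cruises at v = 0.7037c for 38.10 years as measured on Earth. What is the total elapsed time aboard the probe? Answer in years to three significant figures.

τ = 89.7 years

Leg 1: 44.96 years is already measured aboard the probe.
Leg 2: γ = 6.79; τ_2 = 44.63/6.790 = 6.573 years.
Leg 3: γ = 1/√(1 − 0.7329²) = 1/√0.4629 = 1.470; τ_3 = 16.26/1.470 = 11.06 years.
Leg 4: γ = 1/√(1 − 0.7037²) = 1/√0.5048 = 1.407; τ_4 = 38.10/1.407 = 27.07 years.
Total: 44.96 + 6.573 + 11.06 + 27.07 years.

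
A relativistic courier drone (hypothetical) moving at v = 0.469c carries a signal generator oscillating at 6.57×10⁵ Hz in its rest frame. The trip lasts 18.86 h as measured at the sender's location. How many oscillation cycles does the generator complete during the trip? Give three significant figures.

N = 3.94×10¹⁰

γ = 1/√(1 − 0.469²) = 1/√0.7800 = 1.132
The oscillator's own cycle count is N = f × τ where τ is the proper time aboard the drone. τ = Δt/γ = 18.86/1.132 = 16.66 h = 5.997×10⁴ s.
N = 6.57×10⁵ × 5.997×10⁴ = 3.940×10¹⁰.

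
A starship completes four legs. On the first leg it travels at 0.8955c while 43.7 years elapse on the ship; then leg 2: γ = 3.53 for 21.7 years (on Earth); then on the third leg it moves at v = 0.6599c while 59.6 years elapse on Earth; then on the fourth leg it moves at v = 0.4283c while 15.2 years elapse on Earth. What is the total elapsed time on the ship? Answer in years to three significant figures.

Leg 1: 43.7 years is already measured on the ship.
Leg 2: γ = 3.53; τ_2 = 21.7/3.530 = 6.147 years.
Leg 3: γ = 1/√(1 − 0.6599²) = 1/√0.5645 = 1.331; τ_3 = 59.6/1.331 = 44.78 years.
Leg 4: γ = 1/√(1 − 0.4283²) = 1/√0.8166 = 1.107; τ_4 = 15.2/1.107 = 13.74 years.
Total: 43.70 + 6.147 + 44.78 + 13.74 years.

τ = 108 years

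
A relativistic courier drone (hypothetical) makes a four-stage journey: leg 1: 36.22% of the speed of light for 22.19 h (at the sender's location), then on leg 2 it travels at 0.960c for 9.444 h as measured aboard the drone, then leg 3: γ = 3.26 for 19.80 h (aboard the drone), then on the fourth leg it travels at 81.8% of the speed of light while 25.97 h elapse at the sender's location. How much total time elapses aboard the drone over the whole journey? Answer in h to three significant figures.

τ = 64.9 h

Leg 1: β = 0.3622; γ = 1/√(1 − 0.3622²) = 1/√0.8688 = 1.073; τ_1 = 22.19/1.073 = 20.68 h.
Leg 2: 9.444 h is already measured aboard the drone.
Leg 3: 19.80 h is already measured aboard the drone.
Leg 4: β = 0.818; γ = 1/√(1 − 0.818²) = 1/√0.3309 = 1.738; τ_4 = 25.97/1.738 = 14.94 h.
Total: 20.68 + 9.444 + 19.80 + 14.94 h.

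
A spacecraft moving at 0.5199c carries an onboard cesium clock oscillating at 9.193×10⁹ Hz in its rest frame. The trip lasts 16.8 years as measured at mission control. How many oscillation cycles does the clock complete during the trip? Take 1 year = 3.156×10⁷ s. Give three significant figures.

γ = 1/√(1 − 0.5199²) = 1/√0.7297 = 1.171
The oscillator's own cycle count is N = f × τ where τ is the proper time aboard the spacecraft. τ = Δt/γ = 16.8/1.171 = 14.35 years = 4.529×10⁸ s.
N = 9.193×10⁹ × 4.529×10⁸ = 4.164×10¹⁸.

N = 4.16×10¹⁸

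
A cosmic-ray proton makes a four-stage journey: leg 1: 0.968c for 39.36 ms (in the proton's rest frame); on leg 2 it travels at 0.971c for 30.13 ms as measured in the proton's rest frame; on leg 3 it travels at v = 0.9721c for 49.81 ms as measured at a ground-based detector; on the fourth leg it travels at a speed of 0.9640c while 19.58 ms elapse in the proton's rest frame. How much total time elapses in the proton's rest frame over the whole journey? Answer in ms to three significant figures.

Leg 1: 39.36 ms is already measured in the proton's rest frame.
Leg 2: 30.13 ms is already measured in the proton's rest frame.
Leg 3: γ = 1/√(1 − 0.9721²) = 1/√0.05502 = 4.263; τ_3 = 49.81/4.263 = 11.68 ms.
Leg 4: 19.58 ms is already measured in the proton's rest frame.
Total: 39.36 + 30.13 + 11.68 + 19.58 ms.

τ = 101 ms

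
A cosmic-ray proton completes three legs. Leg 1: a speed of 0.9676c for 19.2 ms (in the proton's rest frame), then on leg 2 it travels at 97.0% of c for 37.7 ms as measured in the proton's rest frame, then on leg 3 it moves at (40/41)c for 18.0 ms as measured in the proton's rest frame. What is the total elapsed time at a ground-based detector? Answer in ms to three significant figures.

Δt = 313 ms

Leg 1: γ = 1/√(1 − 0.9676²) = 1/√0.06375 = 3.961; Δt_1 = 3.961 × 19.2 = 76.04 ms.
Leg 2: β = 0.970; γ = 1/√(1 − 0.970²) = 1/√0.05910 = 4.113; Δt_2 = 4.113 × 37.7 = 155.1 ms.
Leg 3: γ = 1/√(1 − (40/41)²) = 41/9 ≈ 4.556; Δt_3 = 4.556 × 18.0 = 82.00 ms.
Total: 76.04 + 155.1 + 82.00 ms.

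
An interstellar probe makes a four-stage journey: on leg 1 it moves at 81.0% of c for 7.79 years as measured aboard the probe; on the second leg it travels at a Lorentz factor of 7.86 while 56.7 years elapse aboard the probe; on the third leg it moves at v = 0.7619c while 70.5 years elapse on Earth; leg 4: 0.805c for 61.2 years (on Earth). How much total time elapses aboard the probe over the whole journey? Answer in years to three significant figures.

τ = 146 years

Leg 1: 7.79 years is already measured aboard the probe.
Leg 2: 56.7 years is already measured aboard the probe.
Leg 3: γ = 1/√(1 − 0.7619²) = 1/√0.4195 = 1.544; τ_3 = 70.5/1.544 = 45.66 years.
Leg 4: γ = 1/√(1 − 0.805²) = 1/√0.3520 = 1.686; τ_4 = 61.2/1.686 = 36.31 years.
Total: 7.790 + 56.70 + 45.66 + 36.31 years.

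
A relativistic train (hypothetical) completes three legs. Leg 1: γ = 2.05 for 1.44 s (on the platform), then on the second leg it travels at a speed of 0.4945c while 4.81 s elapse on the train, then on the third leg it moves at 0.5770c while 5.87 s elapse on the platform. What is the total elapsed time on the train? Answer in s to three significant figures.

τ = 10.3 s

Leg 1: γ = 2.05; τ_1 = 1.44/2.050 = 0.7024 s.
Leg 2: 4.81 s is already measured on the train.
Leg 3: γ = 1/√(1 − 0.5770²) = 1/√0.6671 = 1.224; τ_3 = 5.87/1.224 = 4.794 s.
Total: 0.7024 + 4.810 + 4.794 s.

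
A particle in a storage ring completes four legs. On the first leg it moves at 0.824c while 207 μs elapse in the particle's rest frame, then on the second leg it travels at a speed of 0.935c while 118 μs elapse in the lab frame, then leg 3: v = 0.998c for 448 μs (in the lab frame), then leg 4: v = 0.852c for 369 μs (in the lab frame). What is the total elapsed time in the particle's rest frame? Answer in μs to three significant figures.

τ = 470 μs

Leg 1: 207 μs is already measured in the particle's rest frame.
Leg 2: γ = 1/√(1 − 0.935²) = 1/√0.1258 = 2.820; τ_2 = 118/2.820 = 41.85 μs.
Leg 3: γ = 1/√(1 − 0.998²) = 1/√0.003996 = 15.82; τ_3 = 448/15.82 = 28.32 μs.
Leg 4: γ = 1/√(1 − 0.852²) = 1/√0.2741 = 1.910; τ_4 = 369/1.910 = 193.2 μs.
Total: 207.0 + 41.85 + 28.32 + 193.2 μs.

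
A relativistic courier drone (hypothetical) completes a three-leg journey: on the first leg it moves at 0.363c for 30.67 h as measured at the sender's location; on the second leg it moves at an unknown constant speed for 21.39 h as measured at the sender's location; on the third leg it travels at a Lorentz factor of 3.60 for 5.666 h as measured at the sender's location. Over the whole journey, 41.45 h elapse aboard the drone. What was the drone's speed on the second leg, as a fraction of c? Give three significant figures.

Leg 1: γ = 1/√(1 − 0.363²) = 1/√0.8682 = 1.073; τ_1 = 30.67/1.073 = 28.58 h.
Leg 2: speed unknown; τ_2 = 21.39/γ_2.
Leg 3: γ = 3.60; τ_3 = 5.666/3.600 = 1.574 h.
Total proper time: 28.58 + τ_2 + 1.574 = 41.45, so τ_2 = 41.45 − 30.15 = 11.30 h.
γ_2 = 21.39/11.30 = 1.893; β = √(1 − 1/γ²) = √0.7210.

β = 0.849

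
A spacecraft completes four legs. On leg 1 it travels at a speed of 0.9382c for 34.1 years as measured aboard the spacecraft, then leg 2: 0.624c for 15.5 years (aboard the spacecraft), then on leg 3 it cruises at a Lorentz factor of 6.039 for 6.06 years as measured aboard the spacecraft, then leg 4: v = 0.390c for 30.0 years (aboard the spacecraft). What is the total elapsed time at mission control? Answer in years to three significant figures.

Leg 1: γ = 1/√(1 − 0.9382²) = 1/√0.1198 = 2.889; Δt_1 = 2.889 × 34.1 = 98.53 years.
Leg 2: γ = 1/√(1 − 0.624²) = 1/√0.6106 = 1.280; Δt_2 = 1.280 × 15.5 = 19.84 years.
Leg 3: γ = 6.039; Δt_3 = 6.039 × 6.06 = 36.60 years.
Leg 4: γ = 1/√(1 − 0.390²) = 1/√0.8479 = 1.086; Δt_4 = 1.086 × 30.0 = 32.58 years.
Total: 98.53 + 19.84 + 36.60 + 32.58 years.

Δt = 188 years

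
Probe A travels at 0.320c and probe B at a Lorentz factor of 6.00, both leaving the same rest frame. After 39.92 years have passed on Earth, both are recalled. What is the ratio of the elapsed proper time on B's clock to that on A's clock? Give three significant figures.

τ_B/τ_A = 0.176

A: γ = 1/√(1 − 0.320²) = 1/√0.8976 = 1.056. B: γ = 6.00.
τ_A/τ_B = γ_B/γ_A = 6.000/1.056 = 5.685, so τ_B/τ_A = 0.1759.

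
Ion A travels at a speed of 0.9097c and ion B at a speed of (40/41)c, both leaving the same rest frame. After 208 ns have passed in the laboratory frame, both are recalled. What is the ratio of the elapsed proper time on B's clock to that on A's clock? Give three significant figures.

A: γ = 1/√(1 − 0.9097²) = 1/√0.1724 = 2.408. B: γ = 1/√(1 − (40/41)²) = 41/9 ≈ 4.556.
τ_A/τ_B = γ_B/γ_A = 4.556/2.408 = 1.892, so τ_B/τ_A = 0.5286.

τ_B/τ_A = 0.529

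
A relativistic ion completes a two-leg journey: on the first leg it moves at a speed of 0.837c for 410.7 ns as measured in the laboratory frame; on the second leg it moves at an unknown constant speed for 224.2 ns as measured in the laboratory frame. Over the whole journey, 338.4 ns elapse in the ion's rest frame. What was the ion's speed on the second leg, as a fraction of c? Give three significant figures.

β = 0.862

Leg 1: γ = 1/√(1 − 0.837²) = 1/√0.2994 = 1.827; τ_1 = 410.7/1.827 = 224.7 ns.
Leg 2: speed unknown; τ_2 = 224.2/γ_2.
Total proper time: 224.7 + τ_2 = 338.4, so τ_2 = 338.4 − 224.7 = 113.7 ns.
γ_2 = 224.2/113.7 = 1.972; β = √(1 − 1/γ²) = √0.7430.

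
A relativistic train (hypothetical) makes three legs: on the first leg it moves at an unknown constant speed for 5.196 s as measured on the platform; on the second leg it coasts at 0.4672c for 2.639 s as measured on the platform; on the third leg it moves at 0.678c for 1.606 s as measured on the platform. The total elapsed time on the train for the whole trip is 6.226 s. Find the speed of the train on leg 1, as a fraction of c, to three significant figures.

Leg 1: speed unknown; τ_1 = 5.196/γ_1.
Leg 2: γ = 1/√(1 − 0.4672²) = 1/√0.7817 = 1.131; τ_2 = 2.639/1.131 = 2.333 s.
Leg 3: γ = 1/√(1 − 0.678²) = 1/√0.5403 = 1.360; τ_3 = 1.606/1.360 = 1.181 s.
Total proper time: τ_1 + 2.333 + 1.181 = 6.226, so τ_1 = 6.226 − 3.514 = 2.712 s.
γ_1 = 5.196/2.712 = 1.916; β = √(1 − 1/γ²) = √0.7275.

β = 0.853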